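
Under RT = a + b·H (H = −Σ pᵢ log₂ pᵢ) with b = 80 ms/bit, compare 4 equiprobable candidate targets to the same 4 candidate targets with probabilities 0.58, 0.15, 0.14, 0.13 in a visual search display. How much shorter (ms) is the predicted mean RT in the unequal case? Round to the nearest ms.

The RT saving is b·ΔH. Equiprobable H₀ = log₂(4) = 2.0000 bits; with the given probabilities H = 1.6461 bits.
b·(H₀ − H) = 80 × (2.0000 − 1.6461) = 28.31 ms.

28 ms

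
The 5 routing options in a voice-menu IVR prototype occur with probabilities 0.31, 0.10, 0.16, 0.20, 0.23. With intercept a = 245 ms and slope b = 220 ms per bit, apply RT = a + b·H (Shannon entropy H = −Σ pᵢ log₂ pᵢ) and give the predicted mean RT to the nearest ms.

H = 0.31·log₂(1/0.31) + 0.10·log₂(1/0.10) + 0.16·log₂(1/0.16) + 0.20·log₂(1/0.20) + 0.23·log₂(1/0.23) = 2.2311 bits.
RT = 245 + 220 × 2.2311 = 735.83 ms.

736 ms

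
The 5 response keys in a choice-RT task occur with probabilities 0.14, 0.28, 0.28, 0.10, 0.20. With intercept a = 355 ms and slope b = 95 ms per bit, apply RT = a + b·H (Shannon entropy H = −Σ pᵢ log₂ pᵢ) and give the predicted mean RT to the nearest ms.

566 ms

H = 0.14·log₂(1/0.14) + 0.28·log₂(1/0.28) + 0.28·log₂(1/0.28) + 0.10·log₂(1/0.10) + 0.20·log₂(1/0.20) = 2.2221 bits.
RT = 355 + 95 × 2.2221 = 566.10 ms.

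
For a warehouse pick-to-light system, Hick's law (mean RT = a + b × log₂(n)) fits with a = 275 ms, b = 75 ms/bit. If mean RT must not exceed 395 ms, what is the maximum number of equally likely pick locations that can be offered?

3

Information budget: (395 − 275)/75 = 1.6000 bits, so n ≤ 2^1.6000 = 3.031 → at most 3.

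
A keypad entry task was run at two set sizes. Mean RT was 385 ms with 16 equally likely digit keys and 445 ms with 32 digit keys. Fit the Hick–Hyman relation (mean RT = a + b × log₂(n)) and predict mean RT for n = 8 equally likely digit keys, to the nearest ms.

325 ms

RT is linear in log₂ n, so two points fix the line:
  b = (445 − 385) / (log₂ 32 − log₂ 16) = 60 / (5 − 4) = 60 ms/bit
  a = 385 − 60 × 4 = 145 ms
Then RT(8) = 145 + 60 × log₂ 8 = 145 + 60 × 3 ≈ 325.000 ms.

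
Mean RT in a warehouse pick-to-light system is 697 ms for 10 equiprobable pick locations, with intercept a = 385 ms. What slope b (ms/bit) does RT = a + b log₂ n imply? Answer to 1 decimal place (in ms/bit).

93.9 ms/bit

10 alternatives carry log₂ 10 = 3.3219 bits; the choice cost is 697 − 385 = 312 ms, so b = 312/3.3219 = 93.921 ms/bit.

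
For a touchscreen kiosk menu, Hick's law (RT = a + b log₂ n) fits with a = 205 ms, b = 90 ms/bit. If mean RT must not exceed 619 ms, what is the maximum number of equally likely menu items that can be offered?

Information budget: (619 − 205)/90 = 4.6000 bits, so n ≤ 2^4.6000 = 24.251 → at most 24.

24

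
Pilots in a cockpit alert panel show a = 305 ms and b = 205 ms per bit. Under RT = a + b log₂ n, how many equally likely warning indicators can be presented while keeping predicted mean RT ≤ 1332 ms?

Information budget: (1332 − 305)/205 = 5.0098 bits, so n ≤ 2^5.0098 = 32.217 → at most 32.

32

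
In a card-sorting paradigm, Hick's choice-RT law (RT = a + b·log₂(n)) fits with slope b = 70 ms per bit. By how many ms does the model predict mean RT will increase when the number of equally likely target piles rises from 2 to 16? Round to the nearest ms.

ΔRT = (a + b log₂ n₂) − (a + b log₂ n₁) = b·(log₂ n₂ − log₂ n₁).
log₂(16) − log₂(2) = log₂(16/2) = log₂(8) = 3.
ΔRT = 70 × 3.0000 = 210.000 ms.

210 ms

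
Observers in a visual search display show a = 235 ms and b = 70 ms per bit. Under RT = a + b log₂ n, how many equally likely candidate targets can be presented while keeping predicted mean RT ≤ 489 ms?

12

Set 235 + 70·log₂ n ≤ 489 → log₂ n ≤ (489 − 235)/70 = 3.6286.
So n ≤ 2^3.6286 = 12.368; the largest integer n is 12.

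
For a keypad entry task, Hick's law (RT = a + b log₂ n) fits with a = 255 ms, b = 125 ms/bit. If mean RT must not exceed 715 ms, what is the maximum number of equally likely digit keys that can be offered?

12

Information budget: (715 − 255)/125 = 3.6800 bits, so n ≤ 2^3.6800 = 12.817 → at most 12.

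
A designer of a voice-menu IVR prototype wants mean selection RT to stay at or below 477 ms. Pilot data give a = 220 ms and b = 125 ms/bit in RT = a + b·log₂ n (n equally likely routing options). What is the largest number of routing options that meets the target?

4

Set 220 + 125·log₂ n ≤ 477 → log₂ n ≤ (477 − 220)/125 = 2.0560.
So n ≤ 2^2.0560 = 4.158; the largest integer n is 4.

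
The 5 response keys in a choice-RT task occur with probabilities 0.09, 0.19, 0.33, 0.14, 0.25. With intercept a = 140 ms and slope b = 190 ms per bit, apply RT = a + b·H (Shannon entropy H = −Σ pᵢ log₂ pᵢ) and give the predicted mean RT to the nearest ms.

557 ms

H = 0.09·log₂(1/0.09) + 0.19·log₂(1/0.19) + 0.33·log₂(1/0.33) + 0.14·log₂(1/0.14) + 0.25·log₂(1/0.25) = 2.1928 bits.
RT = 140 + 190 × 2.1928 = 556.63 ms.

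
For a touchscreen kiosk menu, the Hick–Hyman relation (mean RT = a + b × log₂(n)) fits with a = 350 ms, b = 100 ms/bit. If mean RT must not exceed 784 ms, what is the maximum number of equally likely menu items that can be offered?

Set 350 + 100·log₂ n ≤ 784 → log₂ n ≤ (784 − 350)/100 = 4.3400.
So n ≤ 2^4.3400 = 20.252; the largest integer n is 20.

20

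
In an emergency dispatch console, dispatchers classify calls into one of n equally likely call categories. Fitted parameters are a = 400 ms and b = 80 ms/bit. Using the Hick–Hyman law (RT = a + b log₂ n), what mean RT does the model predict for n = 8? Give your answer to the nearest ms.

log₂(8) = 3 bits, so RT = 400 + 80 × 3 ≈ 640.000 ms.

640 ms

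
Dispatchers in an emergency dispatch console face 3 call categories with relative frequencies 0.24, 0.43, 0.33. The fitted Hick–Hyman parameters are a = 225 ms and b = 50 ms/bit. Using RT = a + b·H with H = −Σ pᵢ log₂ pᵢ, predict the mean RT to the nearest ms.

302 ms

H = 0.24·log₂(1/0.24) + 0.43·log₂(1/0.43) + 0.33·log₂(1/0.33) = 1.5455 bits.
RT = 225 + 50 × 1.5455 = 302.28 ms.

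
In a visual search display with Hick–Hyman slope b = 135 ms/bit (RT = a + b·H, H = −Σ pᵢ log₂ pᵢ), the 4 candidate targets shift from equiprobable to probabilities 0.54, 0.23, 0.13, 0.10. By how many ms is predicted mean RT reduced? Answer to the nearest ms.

Equiprobable entropy H₀ = log₂ 4 = 2.0000 bits.
Skewed entropy H = −Σ pᵢ log₂ pᵢ = 1.6825 bits.
ΔRT = b·(H₀ − H) = 135 × 0.3175 = 42.86 ms.

43 ms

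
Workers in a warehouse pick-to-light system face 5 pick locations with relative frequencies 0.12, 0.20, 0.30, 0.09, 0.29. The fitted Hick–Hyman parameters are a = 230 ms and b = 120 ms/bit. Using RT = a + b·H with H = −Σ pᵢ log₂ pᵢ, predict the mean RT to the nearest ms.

492 ms

Entropy contributions −pᵢ log₂ pᵢ: 0.3671, 0.4644, 0.5211, 0.3127, 0.5179; sum H = 2.1831 bits.
RT = a + bH = 230 + 120·2.1831 = 491.97 ms.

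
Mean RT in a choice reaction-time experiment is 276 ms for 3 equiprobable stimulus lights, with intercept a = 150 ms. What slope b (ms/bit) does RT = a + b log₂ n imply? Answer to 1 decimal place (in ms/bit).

79.5 ms/bit

b = (276 − 150) / log₂(3) = 126 / 1.5850 = 79.497 ms/bit.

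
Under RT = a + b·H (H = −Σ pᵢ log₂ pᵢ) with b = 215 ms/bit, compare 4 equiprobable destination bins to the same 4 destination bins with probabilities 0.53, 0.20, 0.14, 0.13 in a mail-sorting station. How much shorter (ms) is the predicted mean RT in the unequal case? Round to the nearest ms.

The RT saving is b·ΔH. Equiprobable H₀ = log₂(4) = 2.0000 bits; with the given probabilities H = 1.7296 bits.
b·(H₀ − H) = 215 × (2.0000 − 1.7296) = 58.14 ms.

58 ms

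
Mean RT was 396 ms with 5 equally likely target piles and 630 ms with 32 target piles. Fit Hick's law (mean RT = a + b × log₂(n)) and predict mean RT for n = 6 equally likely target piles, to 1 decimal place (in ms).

Solve the two-equation system in a and b:
  b = (630 − 396) / (log₂ 32 − log₂ 5) = 234 / (5 − 2.3219) = 87.376 ms/bit
  a = 396 − 87.376 × 2.3219 = 193.119 ms
Then RT(6) = 193.119 + 87.376 × log₂ 6 = 193.119 + 87.376 × 2.5850 ≈ 418.983 ms.

419.0 ms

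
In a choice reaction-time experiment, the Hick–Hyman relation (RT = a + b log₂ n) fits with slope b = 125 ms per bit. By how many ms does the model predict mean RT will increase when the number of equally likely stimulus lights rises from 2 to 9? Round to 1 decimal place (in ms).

The intercept a cancels: ΔRT = b·(log₂ n₂ − log₂ n₁) = b·log₂(n₂/n₁).
log₂(9) − log₂(2) = 3.1699 − 1 = 2.1699.
ΔRT = 125 × 2.1699 = 271.241 ms.

271.2 ms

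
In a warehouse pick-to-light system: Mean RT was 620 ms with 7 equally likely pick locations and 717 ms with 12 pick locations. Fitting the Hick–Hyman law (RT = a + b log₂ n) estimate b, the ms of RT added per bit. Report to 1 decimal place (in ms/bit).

b = (RT₂ − RT₁)/(log₂ n₂ − log₂ n₁) = (717 − 620)/(3.5850 − 2.8074) = 124.742 ms/bit.

124.7 ms/bit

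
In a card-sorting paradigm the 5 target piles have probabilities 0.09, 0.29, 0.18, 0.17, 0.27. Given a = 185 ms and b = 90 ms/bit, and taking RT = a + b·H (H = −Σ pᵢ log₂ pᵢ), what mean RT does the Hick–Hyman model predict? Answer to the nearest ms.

385 ms

H = 0.09·log₂(1/0.09) + 0.29·log₂(1/0.29) + 0.18·log₂(1/0.18) + 0.17·log₂(1/0.17) + 0.27·log₂(1/0.27) = 2.2205 bits.
RT = 185 + 90 × 2.2205 = 384.84 ms.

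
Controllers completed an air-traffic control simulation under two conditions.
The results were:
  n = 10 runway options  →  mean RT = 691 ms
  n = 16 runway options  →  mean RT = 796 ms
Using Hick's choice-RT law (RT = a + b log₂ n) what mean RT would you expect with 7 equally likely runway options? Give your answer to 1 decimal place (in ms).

611.3 ms

RT is linear in log₂ n, so two points fix the line:
  b = (796 − 691) / (log₂ 16 − log₂ 10) = 105 / (4 − 3.3219) = 154.851 ms/bit
  a = 691 − 154.851 × 3.3219 = 176.597 ms
Then RT(7) = 176.597 + 154.851 × log₂ 7 = 176.597 + 154.851 × 2.8074 ≈ 611.318 ms.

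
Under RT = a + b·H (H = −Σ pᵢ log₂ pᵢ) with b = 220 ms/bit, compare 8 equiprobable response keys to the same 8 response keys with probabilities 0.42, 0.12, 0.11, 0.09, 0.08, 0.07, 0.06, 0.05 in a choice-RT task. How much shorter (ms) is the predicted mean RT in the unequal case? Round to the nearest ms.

The RT saving is b·ΔH. Equiprobable H₀ = log₂(8) = 3.0000 bits; with the given probabilities H = 2.5753 bits.
b·(H₀ − H) = 220 × (3.0000 − 2.5753) = 93.42 ms.

93 ms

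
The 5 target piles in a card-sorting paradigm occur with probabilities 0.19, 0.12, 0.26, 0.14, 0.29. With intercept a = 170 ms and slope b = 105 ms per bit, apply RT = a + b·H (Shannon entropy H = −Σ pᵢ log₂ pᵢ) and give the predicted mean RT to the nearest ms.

405 ms

H = 0.19·log₂(1/0.19) + 0.12·log₂(1/0.12) + 0.26·log₂(1/0.26) + 0.14·log₂(1/0.14) + 0.29·log₂(1/0.29) = 2.2426 bits.
RT = 170 + 105 × 2.2426 = 405.47 ms.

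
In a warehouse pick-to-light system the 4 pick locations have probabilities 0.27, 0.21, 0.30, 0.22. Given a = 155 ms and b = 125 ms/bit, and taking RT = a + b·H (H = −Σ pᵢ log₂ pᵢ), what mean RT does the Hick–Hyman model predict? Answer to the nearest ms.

403 ms

Entropy contributions −pᵢ log₂ pᵢ: 0.5100, 0.4728, 0.5211, 0.4806; sum H = 1.9845 bits.
RT = a + bH = 155 + 125·1.9845 = 403.06 ms.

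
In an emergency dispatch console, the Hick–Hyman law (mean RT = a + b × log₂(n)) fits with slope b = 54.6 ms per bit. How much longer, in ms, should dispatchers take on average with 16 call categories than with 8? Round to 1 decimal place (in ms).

ΔRT = (a + b log₂ n₂) − (a + b log₂ n₁) = b·(log₂ n₂ − log₂ n₁).
log₂(16) − log₂(8) = log₂(16/8) = log₂(2) = 1.
ΔRT = 54.6 × 1.0000 = 54.600 ms.

54.6 ms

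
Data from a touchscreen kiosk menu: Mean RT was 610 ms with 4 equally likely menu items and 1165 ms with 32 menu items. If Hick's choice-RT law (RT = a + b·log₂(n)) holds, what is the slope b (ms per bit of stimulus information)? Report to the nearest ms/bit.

b = (RT₂ − RT₁)/(log₂ n₂ − log₂ n₁) = (1165 − 610)/(5 − 2) = 185 ms/bit.

185 ms/bit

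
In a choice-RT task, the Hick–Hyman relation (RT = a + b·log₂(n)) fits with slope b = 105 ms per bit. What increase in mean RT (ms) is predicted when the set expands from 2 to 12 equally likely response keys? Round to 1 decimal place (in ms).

271.4 ms

Only the slope matters, since a is common to both: ΔRT = b·log₂(n₂/n₁).
log₂(12) − log₂(2) = 3.5850 − 1 = 2.5850.
ΔRT = 105 × 2.5850 = 271.421 ms.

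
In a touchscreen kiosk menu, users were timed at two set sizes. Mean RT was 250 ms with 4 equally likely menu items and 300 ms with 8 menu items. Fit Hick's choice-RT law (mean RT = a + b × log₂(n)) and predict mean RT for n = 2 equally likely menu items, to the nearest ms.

Solve the two-equation system in a and b:
  b = (300 − 250) / (log₂ 8 − log₂ 4) = 50 / (3 − 2) = 50 ms/bit
  a = 250 − 50 × 2 = 150 ms
Then RT(2) = 150 + 50 × log₂ 2 = 150 + 50 × 1 ≈ 200.000 ms.

200 ms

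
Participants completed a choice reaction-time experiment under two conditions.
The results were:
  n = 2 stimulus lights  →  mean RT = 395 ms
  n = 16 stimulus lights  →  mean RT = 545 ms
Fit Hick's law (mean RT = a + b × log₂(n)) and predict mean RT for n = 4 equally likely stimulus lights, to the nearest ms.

445 ms

RT is linear in log₂ n, so two points fix the line:
  b = (545 − 395) / (log₂ 16 − log₂ 2) = 150 / (4 − 1) = 50 ms/bit
  a = 395 − 50 × 1 = 345 ms
Then RT(4) = 345 + 50 × log₂ 4 = 345 + 50 × 2 ≈ 445.000 ms.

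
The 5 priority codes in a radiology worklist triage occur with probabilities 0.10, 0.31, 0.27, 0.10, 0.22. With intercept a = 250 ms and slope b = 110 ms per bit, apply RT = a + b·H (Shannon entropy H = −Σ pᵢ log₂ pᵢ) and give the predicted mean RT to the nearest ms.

490 ms

H = 0.10·log₂(1/0.10) + 0.31·log₂(1/0.31) + 0.27·log₂(1/0.27) + 0.10·log₂(1/0.10) + 0.22·log₂(1/0.22) = 2.1788 bits.
RT = 250 + 110 × 2.1788 = 489.67 ms.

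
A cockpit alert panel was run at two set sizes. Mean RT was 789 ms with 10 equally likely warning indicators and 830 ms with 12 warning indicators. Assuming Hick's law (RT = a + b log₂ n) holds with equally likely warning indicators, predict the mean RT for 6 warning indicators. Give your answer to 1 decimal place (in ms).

674.1 ms

RT is linear in log₂ n, so two points fix the line:
  b = (830 − 789) / (log₂ 12 − log₂ 10) = 41 / (3.5850 − 3.3219) = 155.873 ms/bit
  a = 789 − 155.873 × 3.3219 = 271.201 ms
Then RT(6) = 271.201 + 155.873 × log₂ 6 = 271.201 + 155.873 × 2.5850 ≈ 674.127 ms.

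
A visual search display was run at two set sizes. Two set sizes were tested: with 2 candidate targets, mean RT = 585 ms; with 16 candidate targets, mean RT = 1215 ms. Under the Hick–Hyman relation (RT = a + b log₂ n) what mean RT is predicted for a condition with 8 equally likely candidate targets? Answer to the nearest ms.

Fit slope and intercept:
  b = (1215 − 585) / (log₂ 16 − log₂ 2) = 630 / (4 − 1) = 210 ms/bit
  a = 585 − 210 × 1 = 375 ms
Then RT(8) = 375 + 210 × log₂ 8 = 375 + 210 × 3 ≈ 1005.000 ms.

1005 ms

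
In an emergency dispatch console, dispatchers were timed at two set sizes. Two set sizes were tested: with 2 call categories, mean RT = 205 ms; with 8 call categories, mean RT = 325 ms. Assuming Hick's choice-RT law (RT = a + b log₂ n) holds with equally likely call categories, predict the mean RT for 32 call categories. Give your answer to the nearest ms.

445 ms

With log₂ n on the abscissa the relation is linear; from the two conditions:
  b = (325 − 205) / (log₂ 8 − log₂ 2) = 120 / (3 − 1) = 60 ms/bit
  a = 205 − 60 × 1 = 145 ms
Then RT(32) = 145 + 60 × log₂ 32 = 145 + 60 × 5 ≈ 445.000 ms.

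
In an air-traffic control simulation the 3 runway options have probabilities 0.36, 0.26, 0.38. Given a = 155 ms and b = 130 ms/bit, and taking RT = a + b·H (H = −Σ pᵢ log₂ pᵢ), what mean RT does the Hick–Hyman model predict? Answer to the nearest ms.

359 ms

Entropy contributions −pᵢ log₂ pᵢ: 0.5306, 0.5053, 0.5305; sum H = 1.5664 bits.
RT = a + bH = 155 + 130·1.5664 = 358.63 ms.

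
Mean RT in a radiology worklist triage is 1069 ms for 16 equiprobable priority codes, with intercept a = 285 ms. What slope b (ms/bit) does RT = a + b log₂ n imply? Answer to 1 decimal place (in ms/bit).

b = (1069 − 285) / log₂(16) = 784 / 4 = 196.000 ms/bit.

196.0 ms/bit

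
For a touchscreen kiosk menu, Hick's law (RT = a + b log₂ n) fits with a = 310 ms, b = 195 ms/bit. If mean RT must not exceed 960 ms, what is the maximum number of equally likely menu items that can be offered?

10

Set 310 + 195·log₂ n ≤ 960 → log₂ n ≤ (960 − 310)/195 = 3.3333.
So n ≤ 2^3.3333 = 10.079; the largest integer n is 10.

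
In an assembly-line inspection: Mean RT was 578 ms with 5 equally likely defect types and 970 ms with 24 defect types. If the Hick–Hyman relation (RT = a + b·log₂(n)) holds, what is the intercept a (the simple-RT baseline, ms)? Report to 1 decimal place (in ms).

b = (RT₂ − RT₁)/(log₂ n₂ − log₂ n₁) = (970 − 578)/(4.5850 − 2.3219) = 173.219 ms/bit.
Intercept: a = 578 − 173.219·log₂(5) = 175.799 ms.

175.8 ms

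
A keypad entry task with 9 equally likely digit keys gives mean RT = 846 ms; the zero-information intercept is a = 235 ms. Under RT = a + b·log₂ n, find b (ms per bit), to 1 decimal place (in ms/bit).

192.7 ms/bit

9 alternatives carry log₂ 9 = 3.1699 bits; the choice cost is 846 − 235 = 611 ms, so b = 611/3.1699 = 192.749 ms/bit.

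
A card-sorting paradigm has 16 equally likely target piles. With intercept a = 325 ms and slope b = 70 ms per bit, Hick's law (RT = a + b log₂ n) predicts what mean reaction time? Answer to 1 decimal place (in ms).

log₂(16) = 4 bits, so RT = 325 + 70 × 4 ≈ 605.000 ms.

605.0 ms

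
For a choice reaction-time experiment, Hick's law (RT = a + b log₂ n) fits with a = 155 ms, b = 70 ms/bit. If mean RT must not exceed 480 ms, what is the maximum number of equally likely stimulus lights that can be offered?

24

Information budget: (480 − 155)/70 = 4.6429 bits, so n ≤ 2^4.6429 = 24.983 → at most 24.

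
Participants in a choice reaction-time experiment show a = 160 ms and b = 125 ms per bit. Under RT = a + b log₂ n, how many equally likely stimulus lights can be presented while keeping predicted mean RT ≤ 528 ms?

Set 160 + 125·log₂ n ≤ 528 → log₂ n ≤ (528 − 160)/125 = 2.9440.
So n ≤ 2^2.9440 = 7.695; the largest integer n is 7.

7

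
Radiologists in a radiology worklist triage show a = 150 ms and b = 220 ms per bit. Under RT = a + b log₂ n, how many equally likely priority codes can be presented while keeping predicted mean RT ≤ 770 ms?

Set 150 + 220·log₂ n ≤ 770 → log₂ n ≤ (770 − 150)/220 = 2.8182.
So n ≤ 2^2.8182 = 7.053; the largest integer n is 7.

7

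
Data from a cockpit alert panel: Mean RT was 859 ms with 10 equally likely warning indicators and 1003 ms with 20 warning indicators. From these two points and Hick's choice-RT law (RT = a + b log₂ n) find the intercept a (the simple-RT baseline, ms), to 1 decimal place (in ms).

The slope on a log₂ axis is (1003 − 859) / (4.3219 − 3.3219) = 144.000 ms/bit.
a = RT₁ − b·log₂ n₁ = 859 − 144.000 × 3.3219 = 380.642 ms.

380.6 ms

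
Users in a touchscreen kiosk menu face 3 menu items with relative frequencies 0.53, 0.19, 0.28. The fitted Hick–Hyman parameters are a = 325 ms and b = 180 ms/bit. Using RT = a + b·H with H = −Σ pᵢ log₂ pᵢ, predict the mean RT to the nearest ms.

H = 0.53·log₂(1/0.53) + 0.19·log₂(1/0.19) + 0.28·log₂(1/0.28) = 1.4549 bits.
RT = 325 + 180 × 1.4549 = 586.88 ms.

587 ms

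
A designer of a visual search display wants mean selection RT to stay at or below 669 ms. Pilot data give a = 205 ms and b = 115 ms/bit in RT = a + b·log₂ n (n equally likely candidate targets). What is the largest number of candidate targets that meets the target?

16

Information budget: (669 − 205)/115 = 4.0348 bits, so n ≤ 2^4.0348 = 16.390 → at most 16.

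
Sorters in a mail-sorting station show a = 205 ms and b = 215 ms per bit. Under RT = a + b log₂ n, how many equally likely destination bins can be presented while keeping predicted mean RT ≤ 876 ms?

8

215·log₂ n ≤ 876 − 205 = 671, giving log₂ n ≤ 3.1209 and n ≤ 8.699. The largest whole number is 8.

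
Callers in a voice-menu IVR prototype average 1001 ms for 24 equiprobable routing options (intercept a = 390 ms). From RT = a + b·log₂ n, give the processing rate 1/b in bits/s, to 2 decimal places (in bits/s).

b = (1001 − 390)/log₂ 24 = 611/4.5850 = 133.262 ms per bit = 0.13326 s/bit; the reciprocal is 7.504 bits/s.

7.50 bits/s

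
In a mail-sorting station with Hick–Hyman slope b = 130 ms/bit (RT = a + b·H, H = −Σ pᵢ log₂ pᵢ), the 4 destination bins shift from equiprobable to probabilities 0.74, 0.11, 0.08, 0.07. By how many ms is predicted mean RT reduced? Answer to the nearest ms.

Equiprobable entropy H₀ = log₂ 4 = 2.0000 bits.
Skewed entropy H = −Σ pᵢ log₂ pᵢ = 1.2318 bits.
ΔRT = b·(H₀ − H) = 130 × 0.7682 = 99.86 ms.

100 ms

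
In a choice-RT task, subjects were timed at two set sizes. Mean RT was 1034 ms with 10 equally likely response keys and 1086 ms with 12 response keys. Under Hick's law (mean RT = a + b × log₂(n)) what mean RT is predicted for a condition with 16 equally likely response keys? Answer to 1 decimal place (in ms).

RT is linear in log₂ n, so two points fix the line:
  b = (1086 − 1034) / (log₂ 12 − log₂ 10) = 52 / (3.5850 − 3.3219) = 197.693 ms/bit
  a = 1034 − 197.693 × 3.3219 = 377.279 ms
Then RT(16) = 377.279 + 197.693 × log₂ 16 = 377.279 + 197.693 × 4 ≈ 1168.050 ms.

1168.0 ms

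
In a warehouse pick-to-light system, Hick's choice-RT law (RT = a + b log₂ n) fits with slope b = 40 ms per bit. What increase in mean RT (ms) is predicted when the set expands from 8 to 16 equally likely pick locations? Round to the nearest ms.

40 ms

The intercept a cancels: ΔRT = b·(log₂ n₂ − log₂ n₁) = b·log₂(n₂/n₁).
log₂(16) − log₂(8) = log₂(16/8) = log₂(2) = 1.
ΔRT = 40 × 1.0000 = 40.000 ms.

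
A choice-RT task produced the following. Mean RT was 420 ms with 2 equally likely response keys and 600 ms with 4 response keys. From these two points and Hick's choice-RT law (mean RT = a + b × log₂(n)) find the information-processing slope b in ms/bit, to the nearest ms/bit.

180 ms/bit

The slope on a log₂ axis is (600 − 420) / (2 − 1) = 180 ms/bit.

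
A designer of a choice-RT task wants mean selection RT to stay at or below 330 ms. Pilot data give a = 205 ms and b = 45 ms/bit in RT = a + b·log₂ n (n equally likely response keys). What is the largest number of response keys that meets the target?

Set 205 + 45·log₂ n ≤ 330 → log₂ n ≤ (330 − 205)/45 = 2.7778.
So n ≤ 2^2.7778 = 6.858; the largest integer n is 6.

6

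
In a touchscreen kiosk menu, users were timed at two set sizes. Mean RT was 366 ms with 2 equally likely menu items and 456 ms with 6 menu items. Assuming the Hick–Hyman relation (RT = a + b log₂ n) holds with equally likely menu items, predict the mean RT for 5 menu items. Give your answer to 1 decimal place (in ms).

441.1 ms

RT is linear in log₂ n, so two points fix the line:
  b = (456 − 366) / (log₂ 6 − log₂ 2) = 90 / (2.5850 − 1) = 56.784 ms/bit
  a = 366 − 56.784 × 1 = 309.216 ms
Then RT(5) = 309.216 + 56.784 × log₂ 5 = 309.216 + 56.784 × 2.3219 ≈ 441.064 ms.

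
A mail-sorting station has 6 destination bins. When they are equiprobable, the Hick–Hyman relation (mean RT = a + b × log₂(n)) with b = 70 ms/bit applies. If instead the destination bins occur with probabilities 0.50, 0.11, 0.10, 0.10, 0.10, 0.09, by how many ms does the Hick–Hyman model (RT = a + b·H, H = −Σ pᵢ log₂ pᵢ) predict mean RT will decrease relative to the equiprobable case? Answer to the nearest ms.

The RT saving is b·ΔH. Equiprobable H₀ = log₂(6) = 2.5850 bits; with the given probabilities H = 2.1595 bits.
b·(H₀ − H) = 70 × (2.5850 − 2.1595) = 29.78 ms.

30 ms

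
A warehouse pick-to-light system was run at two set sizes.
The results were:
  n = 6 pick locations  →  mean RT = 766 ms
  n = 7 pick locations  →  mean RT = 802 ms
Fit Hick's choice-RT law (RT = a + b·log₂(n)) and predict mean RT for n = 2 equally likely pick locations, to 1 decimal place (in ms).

509.4 ms

RT is linear in log₂ n, so two points fix the line:
  b = (802 − 766) / (log₂ 7 − log₂ 6) = 36 / (2.8074 − 2.5850) = 161.876 ms/bit
  a = 766 − 161.876 × 2.5850 = 347.557 ms
Then RT(2) = 347.557 + 161.876 × log₂ 2 = 347.557 + 161.876 × 1 ≈ 509.433 ms.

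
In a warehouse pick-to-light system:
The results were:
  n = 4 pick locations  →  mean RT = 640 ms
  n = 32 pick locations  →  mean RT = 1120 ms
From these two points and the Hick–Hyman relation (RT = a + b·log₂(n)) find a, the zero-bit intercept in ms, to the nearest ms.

Slope: b = (1120 − 640) / (log₂ 32 − log₂ 4) = 480/3.0000 = 160 ms/bit.
Intercept: a = 640 − 160·log₂(4) = 320.000 ms.

320 ms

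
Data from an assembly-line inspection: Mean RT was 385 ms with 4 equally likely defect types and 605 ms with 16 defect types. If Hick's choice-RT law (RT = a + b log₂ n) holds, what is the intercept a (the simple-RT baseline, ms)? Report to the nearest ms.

165 ms

Slope: b = (605 − 385) / (log₂ 16 − log₂ 4) = 220/2.0000 = 110 ms/bit.
a = RT₁ − b·log₂ n₁ = 385 − 110 × 2 = 165.000 ms.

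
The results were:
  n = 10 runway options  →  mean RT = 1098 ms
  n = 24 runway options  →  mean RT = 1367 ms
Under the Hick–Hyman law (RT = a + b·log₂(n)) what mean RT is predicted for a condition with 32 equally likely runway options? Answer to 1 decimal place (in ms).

1455.4 ms

Solve the two-equation system in a and b:
  b = (1367 − 1098) / (log₂ 24 − log₂ 10) = 269 / (4.5850 − 3.3219) = 212.979 ms/bit
  a = 1098 − 212.979 × 3.3219 = 390.499 ms
Then RT(32) = 390.499 + 212.979 × log₂ 32 = 390.499 + 212.979 × 5 ≈ 1455.394 ms.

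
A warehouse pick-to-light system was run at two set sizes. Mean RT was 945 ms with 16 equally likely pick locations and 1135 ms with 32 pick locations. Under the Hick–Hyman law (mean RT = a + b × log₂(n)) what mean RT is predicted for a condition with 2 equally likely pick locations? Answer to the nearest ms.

Fit slope and intercept:
  b = (1135 − 945) / (log₂ 32 − log₂ 16) = 190 / (5 − 4) = 190 ms/bit
  a = 945 − 190 × 4 = 185 ms
Then RT(2) = 185 + 190 × log₂ 2 = 185 + 190 × 1 ≈ 375.000 ms.

375 ms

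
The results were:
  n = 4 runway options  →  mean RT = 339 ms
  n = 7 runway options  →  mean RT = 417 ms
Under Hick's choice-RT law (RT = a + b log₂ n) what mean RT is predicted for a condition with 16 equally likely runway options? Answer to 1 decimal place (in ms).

Fit slope and intercept:
  b = (417 − 339) / (log₂ 7 − log₂ 4) = 78 / (2.8074 − 2) = 96.612 ms/bit
  a = 339 − 96.612 × 2 = 145.776 ms
Then RT(16) = 145.776 + 96.612 × log₂ 16 = 145.776 + 96.612 × 4 ≈ 532.224 ms.

532.2 ms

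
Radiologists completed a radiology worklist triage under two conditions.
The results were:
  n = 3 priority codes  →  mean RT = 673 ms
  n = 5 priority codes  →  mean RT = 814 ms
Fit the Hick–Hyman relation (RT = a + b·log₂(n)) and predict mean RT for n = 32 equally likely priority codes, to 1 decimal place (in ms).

1326.4 ms

RT is linear in log₂ n, so two points fix the line:
  b = (814 − 673) / (log₂ 5 − log₂ 3) = 141 / (2.3219 − 1.5850) = 191.325 ms/bit
  a = 673 − 191.325 × 1.5850 = 369.757 ms
Then RT(32) = 369.757 + 191.325 × log₂ 32 = 369.757 + 191.325 × 5 ≈ 1326.382 ms.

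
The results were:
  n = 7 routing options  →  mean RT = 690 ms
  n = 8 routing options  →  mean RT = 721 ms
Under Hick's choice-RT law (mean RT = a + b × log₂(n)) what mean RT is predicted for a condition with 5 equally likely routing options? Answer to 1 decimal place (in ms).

Fit slope and intercept:
  b = (721 − 690) / (log₂ 8 − log₂ 7) = 31 / (3 − 2.8074) = 160.918 ms/bit
  a = 690 − 160.918 × 2.8074 = 238.247 ms
Then RT(5) = 238.247 + 160.918 × log₂ 5 = 238.247 + 160.918 × 2.3219 ≈ 611.886 ms.

611.9 ms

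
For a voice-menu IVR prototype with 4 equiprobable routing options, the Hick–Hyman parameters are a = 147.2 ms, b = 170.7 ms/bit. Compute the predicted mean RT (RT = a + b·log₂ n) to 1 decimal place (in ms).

log₂(4) = 2 bits, so RT = 147.2 + 170.7 × 2 ≈ 488.600 ms.

488.6 ms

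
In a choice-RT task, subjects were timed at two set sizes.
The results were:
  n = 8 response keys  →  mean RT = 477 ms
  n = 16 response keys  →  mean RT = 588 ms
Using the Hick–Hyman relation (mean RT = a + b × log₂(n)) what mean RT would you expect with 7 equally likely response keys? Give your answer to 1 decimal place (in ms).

455.6 ms

RT is linear in log₂ n, so two points fix the line:
  b = (588 − 477) / (log₂ 16 − log₂ 8) = 111 / (4 − 3) = 111.000 ms/bit
  a = 477 − 111.000 × 3 = 144.000 ms
Then RT(7) = 144.000 + 111.000 × log₂ 7 = 144.000 + 111.000 × 2.8074 ≈ 455.616 ms.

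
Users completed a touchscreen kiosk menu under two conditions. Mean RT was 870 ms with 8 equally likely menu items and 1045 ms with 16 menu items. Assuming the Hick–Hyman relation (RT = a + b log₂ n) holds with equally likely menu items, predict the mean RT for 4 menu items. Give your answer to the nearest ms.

Solve the two-equation system in a and b:
  b = (1045 − 870) / (log₂ 16 − log₂ 8) = 175 / (4 − 3) = 175 ms/bit
  a = 870 − 175 × 3 = 345 ms
Then RT(4) = 345 + 175 × log₂ 4 = 345 + 175 × 2 ≈ 695.000 ms.

695 ms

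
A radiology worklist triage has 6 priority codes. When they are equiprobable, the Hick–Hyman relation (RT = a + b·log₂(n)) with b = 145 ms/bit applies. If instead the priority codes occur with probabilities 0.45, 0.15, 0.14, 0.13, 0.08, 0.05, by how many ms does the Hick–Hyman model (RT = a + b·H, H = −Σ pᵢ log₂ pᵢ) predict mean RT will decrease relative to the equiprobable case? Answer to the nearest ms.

53 ms

The RT saving is b·ΔH. Equiprobable H₀ = log₂(6) = 2.5850 bits; with the given probabilities H = 2.2163 bits.
b·(H₀ − H) = 145 × (2.5850 − 2.2163) = 53.46 ms.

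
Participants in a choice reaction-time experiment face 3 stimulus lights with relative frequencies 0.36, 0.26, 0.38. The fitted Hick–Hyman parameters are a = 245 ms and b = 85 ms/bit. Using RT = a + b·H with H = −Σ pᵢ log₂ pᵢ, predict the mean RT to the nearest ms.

Entropy contributions −pᵢ log₂ pᵢ: 0.5306, 0.5053, 0.5305; sum H = 1.5664 bits.
RT = a + bH = 245 + 85·1.5664 = 378.14 ms.

378 ms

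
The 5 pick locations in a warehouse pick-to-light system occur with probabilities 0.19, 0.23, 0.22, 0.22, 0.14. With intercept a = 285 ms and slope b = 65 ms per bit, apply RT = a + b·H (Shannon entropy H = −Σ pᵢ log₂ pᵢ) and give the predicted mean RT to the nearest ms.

435 ms

Entropy contributions −pᵢ log₂ pᵢ: 0.4552, 0.4877, 0.4806, 0.4806, 0.3971; sum H = 2.3012 bits.
RT = a + bH = 285 + 65·2.3012 = 434.57 ms.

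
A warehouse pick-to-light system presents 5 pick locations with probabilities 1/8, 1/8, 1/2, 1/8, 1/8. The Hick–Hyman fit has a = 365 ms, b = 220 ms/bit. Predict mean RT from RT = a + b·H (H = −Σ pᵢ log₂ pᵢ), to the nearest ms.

Each term −pᵢ log₂ pᵢ: 0.125·3 + 0.125·3 + 0.5·1 + 0.125·3 + 0.125·3; summed, H = 2.000 bits.
Mean RT = a + bH = 365 + 220·2.000 = 805.00 ms.

805 ms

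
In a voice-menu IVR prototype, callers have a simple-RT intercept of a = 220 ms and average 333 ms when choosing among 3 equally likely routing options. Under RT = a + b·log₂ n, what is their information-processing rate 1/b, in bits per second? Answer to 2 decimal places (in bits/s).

14.03 bits/s

b = (333 − 220)/log₂ 3 = 113/1.5850 = 71.295 ms per bit = 0.07130 s/bit; the reciprocal is 14.026 bits/s.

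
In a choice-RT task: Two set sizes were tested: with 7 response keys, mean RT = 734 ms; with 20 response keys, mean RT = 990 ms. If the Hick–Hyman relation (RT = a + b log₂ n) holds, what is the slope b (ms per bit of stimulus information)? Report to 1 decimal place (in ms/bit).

b = (RT₂ − RT₁)/(log₂ n₂ − log₂ n₁) = (990 − 734)/(4.3219 − 2.8074) = 169.025 ms/bit.

169.0 ms/bit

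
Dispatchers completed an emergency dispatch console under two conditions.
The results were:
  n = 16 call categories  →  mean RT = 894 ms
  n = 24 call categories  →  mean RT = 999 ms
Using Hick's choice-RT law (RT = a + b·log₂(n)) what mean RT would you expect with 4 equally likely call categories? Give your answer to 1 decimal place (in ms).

535.0 ms

Fit slope and intercept:
  b = (999 − 894) / (log₂ 24 − log₂ 16) = 105 / (4.5850 − 4) = 179.499 ms/bit
  a = 894 − 179.499 × 4 = 176.005 ms
Then RT(4) = 176.005 + 179.499 × log₂ 4 = 176.005 + 179.499 × 2 ≈ 535.003 ms.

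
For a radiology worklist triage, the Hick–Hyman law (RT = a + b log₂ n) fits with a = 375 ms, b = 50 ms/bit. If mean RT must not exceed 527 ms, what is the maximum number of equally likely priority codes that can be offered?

8

Set 375 + 50·log₂ n ≤ 527 → log₂ n ≤ (527 − 375)/50 = 3.0400.
So n ≤ 2^3.0400 = 8.225; the largest integer n is 8.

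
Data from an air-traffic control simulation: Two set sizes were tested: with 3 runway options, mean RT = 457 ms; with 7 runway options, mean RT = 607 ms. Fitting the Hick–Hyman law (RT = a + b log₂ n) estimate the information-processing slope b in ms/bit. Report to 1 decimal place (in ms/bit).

122.7 ms/bit

b = (RT₂ − RT₁)/(log₂ n₂ − log₂ n₁) = (607 − 457)/(2.8074 − 1.5850) = 122.710 ms/bit.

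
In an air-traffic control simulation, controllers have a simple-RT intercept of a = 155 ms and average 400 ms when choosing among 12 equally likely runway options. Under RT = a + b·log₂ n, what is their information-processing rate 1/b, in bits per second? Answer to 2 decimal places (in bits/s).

b = (400 − 155)/log₂ 12 = 245/3.5850 = 68.341 ms per bit = 0.06834 s/bit; the reciprocal is 14.633 bits/s.

14.63 bits/s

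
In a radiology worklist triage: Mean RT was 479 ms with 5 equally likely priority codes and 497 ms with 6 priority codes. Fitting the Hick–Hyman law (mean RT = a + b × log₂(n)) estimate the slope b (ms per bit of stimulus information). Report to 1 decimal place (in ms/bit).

68.4 ms/bit

b = (RT₂ − RT₁)/(log₂ n₂ − log₂ n₁) = (497 − 479)/(2.5850 − 2.3219) = 68.432 ms/bit.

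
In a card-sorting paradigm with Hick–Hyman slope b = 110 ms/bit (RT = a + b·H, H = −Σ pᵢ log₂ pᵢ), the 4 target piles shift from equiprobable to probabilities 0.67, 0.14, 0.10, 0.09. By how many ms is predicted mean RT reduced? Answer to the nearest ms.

The RT saving is b·ΔH. Equiprobable H₀ = log₂(4) = 2.0000 bits; with the given probabilities H = 1.4291 bits.
b·(H₀ − H) = 110 × (2.0000 − 1.4291) = 62.80 ms.

63 ms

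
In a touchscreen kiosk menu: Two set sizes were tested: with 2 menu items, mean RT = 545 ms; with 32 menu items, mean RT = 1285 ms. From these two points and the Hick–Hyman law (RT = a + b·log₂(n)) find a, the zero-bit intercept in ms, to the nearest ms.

b = (RT₂ − RT₁)/(log₂ n₂ − log₂ n₁) = (1285 − 545)/(5 − 1) = 185 ms/bit.
Intercept: a = 545 − 185·log₂(2) = 360.000 ms.

360 ms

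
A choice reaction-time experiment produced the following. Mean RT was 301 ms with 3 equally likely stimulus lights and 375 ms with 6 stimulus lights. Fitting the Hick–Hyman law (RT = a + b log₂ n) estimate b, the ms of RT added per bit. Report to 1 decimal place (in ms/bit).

b = (RT₂ − RT₁)/(log₂ n₂ − log₂ n₁) = (375 − 301)/(2.5850 − 1.5850) = 74.000 ms/bit.

74.0 ms/bit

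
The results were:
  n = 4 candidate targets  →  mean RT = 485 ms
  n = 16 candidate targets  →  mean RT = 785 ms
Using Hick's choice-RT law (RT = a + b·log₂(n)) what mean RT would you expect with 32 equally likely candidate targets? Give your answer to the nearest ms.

935 ms

With log₂ n on the abscissa the relation is linear; from the two conditions:
  b = (785 − 485) / (log₂ 16 − log₂ 4) = 300 / (4 − 2) = 150 ms/bit
  a = 485 − 150 × 2 = 185 ms
Then RT(32) = 185 + 150 × log₂ 32 = 185 + 150 × 5 ≈ 935.000 ms.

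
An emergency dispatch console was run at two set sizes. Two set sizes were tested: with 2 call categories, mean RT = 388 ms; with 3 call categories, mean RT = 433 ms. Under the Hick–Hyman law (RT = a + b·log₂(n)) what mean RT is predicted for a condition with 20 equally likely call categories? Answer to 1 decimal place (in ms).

643.5 ms

Solve the two-equation system in a and b:
  b = (433 − 388) / (log₂ 3 − log₂ 2) = 45 / (1.5850 − 1) = 76.928 ms/bit
  a = 388 − 76.928 × 1 = 311.072 ms
Then RT(20) = 311.072 + 76.928 × log₂ 20 = 311.072 + 76.928 × 4.3219 ≈ 643.549 ms.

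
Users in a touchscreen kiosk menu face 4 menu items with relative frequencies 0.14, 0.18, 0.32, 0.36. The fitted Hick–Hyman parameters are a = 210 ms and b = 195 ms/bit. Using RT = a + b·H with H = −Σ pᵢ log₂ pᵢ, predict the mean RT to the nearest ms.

Entropy contributions −pᵢ log₂ pᵢ: 0.3971, 0.4453, 0.5260, 0.5306; sum H = 1.8991 bits.
RT = a + bH = 210 + 195·1.8991 = 580.32 ms.

580 ms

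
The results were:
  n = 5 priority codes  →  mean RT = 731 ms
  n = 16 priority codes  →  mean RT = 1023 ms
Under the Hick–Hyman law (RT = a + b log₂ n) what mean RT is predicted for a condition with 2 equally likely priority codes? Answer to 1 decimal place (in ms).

501.0 ms

With log₂ n on the abscissa the relation is linear; from the two conditions:
  b = (1023 − 731) / (log₂ 16 − log₂ 5) = 292 / (4 − 2.3219) = 174.009 ms/bit
  a = 731 − 174.009 × 2.3219 = 326.963 ms
Then RT(2) = 326.963 + 174.009 × log₂ 2 = 326.963 + 174.009 × 1 ≈ 500.972 ms.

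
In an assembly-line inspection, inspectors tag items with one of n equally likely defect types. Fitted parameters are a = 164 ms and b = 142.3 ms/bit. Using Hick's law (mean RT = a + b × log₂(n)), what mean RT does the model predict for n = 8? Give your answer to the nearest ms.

log₂(8) = 3 bits, so RT = 164 + 142.3 × 3 ≈ 590.900 ms.

591 ms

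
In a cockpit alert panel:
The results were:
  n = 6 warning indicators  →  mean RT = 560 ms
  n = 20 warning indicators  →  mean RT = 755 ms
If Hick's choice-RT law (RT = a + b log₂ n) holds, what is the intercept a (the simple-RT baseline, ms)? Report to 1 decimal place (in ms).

b = (RT₂ − RT₁)/(log₂ n₂ − log₂ n₁) = (755 − 560)/(4.3219 − 2.5850) = 112.265 ms/bit.
a = RT₁ − b·log₂ n₁ = 560 − 112.265 × 2.5850 = 269.800 ms.

269.8 ms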